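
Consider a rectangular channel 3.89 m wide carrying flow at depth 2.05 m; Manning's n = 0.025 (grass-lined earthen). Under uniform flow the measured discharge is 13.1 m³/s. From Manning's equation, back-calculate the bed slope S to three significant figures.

0.00169

A = b·y = 3.89 × 2.05 = 7.975 m²
P = b + 2y = 3.89 + 2×2.05 = 7.990 m
R = A/P = 7.975/7.990 = 0.9981 m
S = (Q·n / (1·A·R^(2/3)))² = (13.1×0.025 / (1×7.975×0.9987))² = 0.001691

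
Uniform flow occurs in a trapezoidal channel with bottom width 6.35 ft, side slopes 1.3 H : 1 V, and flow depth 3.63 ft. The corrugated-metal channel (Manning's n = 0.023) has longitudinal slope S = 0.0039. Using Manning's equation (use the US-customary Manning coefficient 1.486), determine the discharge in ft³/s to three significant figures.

A = (b + z·y)·y = (6.35 + 1.3×3.63)×3.63 = 40.18 ft²
P = b + 2y√(1+z²) = 6.35 + 2×3.63×√(1+1.3²) = 18.26 ft
R = A/P = 40.18/18.26 = 2.201 ft
Q = (1.486/n)·A·R^(2/3)·S^(1/2) = (1.486/0.023) × 40.18 × 2.201^(2/3) × 0.0039^(1/2) = 274.3 ft³/s

274 ft³/s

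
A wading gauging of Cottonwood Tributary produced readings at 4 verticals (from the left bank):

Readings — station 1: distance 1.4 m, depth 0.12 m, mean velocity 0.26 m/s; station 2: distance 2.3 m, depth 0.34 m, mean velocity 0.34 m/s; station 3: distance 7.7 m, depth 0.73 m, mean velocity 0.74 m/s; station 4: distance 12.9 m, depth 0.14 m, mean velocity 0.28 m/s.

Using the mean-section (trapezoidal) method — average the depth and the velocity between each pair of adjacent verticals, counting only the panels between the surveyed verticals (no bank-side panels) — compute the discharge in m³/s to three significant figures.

Panel 1-2: Δb = 0.9 m, d̄ = (0.12+0.34)/2 = 0.23, v̄ = (0.26+0.34)/2 = 0.3 → q = 0.9×0.23×0.3 = 0.06210 m³/s
Panel 2-3: Δb = 5.4 m, d̄ = (0.34+0.73)/2 = 0.535, v̄ = (0.34+0.74)/2 = 0.54 → q = 5.4×0.535×0.54 = 1.560 m³/s
Panel 3-4: Δb = 5.2 m, d̄ = (0.73+0.14)/2 = 0.435, v̄ = (0.74+0.28)/2 = 0.51 → q = 5.2×0.435×0.51 = 1.154 m³/s
Q = Σ q = 2.776 m³/s

2.78 m³/s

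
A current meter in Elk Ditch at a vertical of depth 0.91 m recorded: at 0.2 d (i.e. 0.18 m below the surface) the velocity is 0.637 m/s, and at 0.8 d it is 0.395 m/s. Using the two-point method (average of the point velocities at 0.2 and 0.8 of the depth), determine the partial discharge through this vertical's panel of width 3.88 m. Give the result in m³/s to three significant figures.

v̄ = (0.637 + 0.395) / 2 = 0.5160 m/s
q = v̄ × d × w = 0.5160 × 0.91 × 3.88 = 1.822 m³/s

1.82 m³/s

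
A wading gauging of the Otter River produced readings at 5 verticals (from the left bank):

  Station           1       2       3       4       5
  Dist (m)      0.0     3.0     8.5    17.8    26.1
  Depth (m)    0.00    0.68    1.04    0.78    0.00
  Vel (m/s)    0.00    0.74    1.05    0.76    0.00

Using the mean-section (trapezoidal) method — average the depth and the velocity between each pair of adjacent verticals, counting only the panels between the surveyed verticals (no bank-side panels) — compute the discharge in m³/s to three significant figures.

13.5 m³/s

Panel 1-2: Δb = 3 m, d̄ = (0.00+0.68)/2 = 0.34, v̄ = (0.00+0.74)/2 = 0.37 → q = 3×0.34×0.37 = 0.3774 m³/s
Panel 2-3: Δb = 5.5 m, d̄ = (0.68+1.04)/2 = 0.86, v̄ = (0.74+1.05)/2 = 0.895 → q = 5.5×0.86×0.895 = 4.233 m³/s
Panel 3-4: Δb = 9.3 m, d̄ = (1.04+0.78)/2 = 0.91, v̄ = (1.05+0.76)/2 = 0.905 → q = 9.3×0.91×0.905 = 7.659 m³/s
Panel 4-5: Δb = 8.3 m, d̄ = (0.78+0.00)/2 = 0.39, v̄ = (0.76+0.00)/2 = 0.38 → q = 8.3×0.39×0.38 = 1.230 m³/s
Q = Σ q = 13.50 m³/s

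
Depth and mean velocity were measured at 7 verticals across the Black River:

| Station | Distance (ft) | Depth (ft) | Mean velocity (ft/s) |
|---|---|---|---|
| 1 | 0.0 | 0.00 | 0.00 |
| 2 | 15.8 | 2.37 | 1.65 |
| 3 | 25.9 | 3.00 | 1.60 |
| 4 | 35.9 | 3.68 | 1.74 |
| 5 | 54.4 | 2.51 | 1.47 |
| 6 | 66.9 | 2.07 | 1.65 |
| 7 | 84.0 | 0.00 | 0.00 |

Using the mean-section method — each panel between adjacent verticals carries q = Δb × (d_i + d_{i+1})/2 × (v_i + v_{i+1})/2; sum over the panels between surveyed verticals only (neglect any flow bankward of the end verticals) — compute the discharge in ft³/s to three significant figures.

266 ft³/s

Panel 1-2: Δb = 15.8 ft, d̄ = (0.00+2.37)/2 = 1.185, v̄ = (0.00+1.65)/2 = 0.825 → q = 15.8×1.185×0.825 = 15.45 ft³/s
Panel 2-3: Δb = 10.1 ft, d̄ = (2.37+3.00)/2 = 2.685, v̄ = (1.65+1.60)/2 = 1.625 → q = 10.1×2.685×1.625 = 44.07 ft³/s
Panel 3-4: Δb = 10 ft, d̄ = (3.00+3.68)/2 = 3.34, v̄ = (1.60+1.74)/2 = 1.67 → q = 10×3.34×1.67 = 55.78 ft³/s
Panel 4-5: Δb = 18.5 ft, d̄ = (3.68+2.51)/2 = 3.095, v̄ = (1.74+1.47)/2 = 1.605 → q = 18.5×3.095×1.605 = 91.90 ft³/s
Panel 5-6: Δb = 12.5 ft, d̄ = (2.51+2.07)/2 = 2.29, v̄ = (1.47+1.65)/2 = 1.56 → q = 12.5×2.29×1.56 = 44.66 ft³/s
Panel 6-7: Δb = 17.1 ft, d̄ = (2.07+0.00)/2 = 1.035, v̄ = (1.65+0.00)/2 = 0.825 → q = 17.1×1.035×0.825 = 14.60 ft³/s
Q = Σ q = 266.4 ft³/s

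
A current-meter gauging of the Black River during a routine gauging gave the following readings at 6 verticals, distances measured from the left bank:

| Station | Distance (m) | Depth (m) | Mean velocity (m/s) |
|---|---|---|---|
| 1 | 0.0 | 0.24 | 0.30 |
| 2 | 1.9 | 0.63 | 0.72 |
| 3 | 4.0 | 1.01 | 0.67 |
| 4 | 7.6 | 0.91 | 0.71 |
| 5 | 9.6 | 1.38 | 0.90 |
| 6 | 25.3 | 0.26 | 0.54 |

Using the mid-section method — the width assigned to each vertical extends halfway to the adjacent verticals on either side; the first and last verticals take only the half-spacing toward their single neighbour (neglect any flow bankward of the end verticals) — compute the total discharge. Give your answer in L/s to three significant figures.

w_1 = (1.9 − 0.0)/2 = 0.95 m; q_1 = 0.30 × 0.24 × 0.95 = 0.06840 m³/s
w_2 = (4.0 − 0.0)/2 = 2 m; q_2 = 0.72 × 0.63 × 2 = 0.9072 m³/s
w_3 = (7.6 − 1.9)/2 = 2.85 m; q_3 = 0.67 × 1.01 × 2.85 = 1.929 m³/s
w_4 = (9.6 − 4.0)/2 = 2.8 m; q_4 = 0.71 × 0.91 × 2.8 = 1.809 m³/s
w_5 = (25.3 − 7.6)/2 = 8.85 m; q_5 = 0.90 × 1.38 × 8.85 = 10.99 m³/s
w_6 = (25.3 − 9.6)/2 = 7.85 m; q_6 = 0.54 × 0.26 × 7.85 = 1.102 m³/s
Q = Σ qᵢ = 16.81 m³/s
= 16.81 × 1000 = 16810 L/s

16800 L/s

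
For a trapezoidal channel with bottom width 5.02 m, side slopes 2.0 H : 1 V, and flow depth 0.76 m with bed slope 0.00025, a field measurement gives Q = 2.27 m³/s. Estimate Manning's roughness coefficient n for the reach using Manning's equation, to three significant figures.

0.0244

A = (b + z·y)·y = (5.02 + 2.0×0.76)×0.76 = 4.970 m²
P = b + 2y√(1+z²) = 5.02 + 2×0.76×√(1+2.0²) = 8.419 m
R = A/P = 4.970/8.419 = 0.5904 m
n = (1/Q)·A·R^(2/3)·S^(1/2) = (1/2.27) × 4.970 × 0.7038 × 0.01581 = 0.02436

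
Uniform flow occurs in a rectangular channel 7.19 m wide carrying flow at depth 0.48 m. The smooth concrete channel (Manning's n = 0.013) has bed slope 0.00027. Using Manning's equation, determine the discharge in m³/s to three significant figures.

A = b·y = 7.19 × 0.48 = 3.451 m²
P = b + 2y = 7.19 + 2×0.48 = 8.150 m
R = A/P = 3.451/8.150 = 0.4235 m
Q = (1/n)·A·R^(2/3)·S^(1/2) = (1/0.013) × 3.451 × 0.4235^(2/3) × 0.00027^(1/2) = 2.460 m³/s

2.46 m³/s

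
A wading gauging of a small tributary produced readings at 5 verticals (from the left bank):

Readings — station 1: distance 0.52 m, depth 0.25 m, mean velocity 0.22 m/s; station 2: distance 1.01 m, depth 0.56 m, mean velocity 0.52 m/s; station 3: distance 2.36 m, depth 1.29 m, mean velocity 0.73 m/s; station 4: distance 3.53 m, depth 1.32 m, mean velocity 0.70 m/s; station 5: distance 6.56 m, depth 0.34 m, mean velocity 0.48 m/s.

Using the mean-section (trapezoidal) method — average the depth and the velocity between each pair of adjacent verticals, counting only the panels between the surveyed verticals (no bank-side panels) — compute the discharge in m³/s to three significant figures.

Panel 1-2: Δb = 0.49 m, d̄ = (0.25+0.56)/2 = 0.405, v̄ = (0.22+0.52)/2 = 0.37 → q = 0.49×0.405×0.37 = 0.07343 m³/s
Panel 2-3: Δb = 1.35 m, d̄ = (0.56+1.29)/2 = 0.925, v̄ = (0.52+0.73)/2 = 0.625 → q = 1.35×0.925×0.625 = 0.7805 m³/s
Panel 3-4: Δb = 1.17 m, d̄ = (1.29+1.32)/2 = 1.305, v̄ = (0.73+0.70)/2 = 0.715 → q = 1.17×1.305×0.715 = 1.092 m³/s
Panel 4-5: Δb = 3.03 m, d̄ = (1.32+0.34)/2 = 0.83, v̄ = (0.70+0.48)/2 = 0.59 → q = 3.03×0.83×0.59 = 1.484 m³/s
Q = Σ q = 3.429 m³/s

3.43 m³/s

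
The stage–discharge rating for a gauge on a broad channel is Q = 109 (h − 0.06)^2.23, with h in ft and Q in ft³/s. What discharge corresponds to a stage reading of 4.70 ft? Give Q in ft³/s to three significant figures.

3340 ft³/s

Q = 109 × (4.70 − 0.06)^2.23 = 109 × 4.64^2.23 = 3340 ft³/s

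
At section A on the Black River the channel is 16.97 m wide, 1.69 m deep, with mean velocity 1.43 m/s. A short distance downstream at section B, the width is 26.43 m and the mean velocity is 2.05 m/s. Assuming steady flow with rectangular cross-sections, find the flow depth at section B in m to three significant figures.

Q = A₁V₁ = (16.97×1.69) × 1.43 = 41.01 m³/s
d₂ = Q/(b₂ V₂) = 41.01/(26.43×2.05) = 0.7569 m

0.757 m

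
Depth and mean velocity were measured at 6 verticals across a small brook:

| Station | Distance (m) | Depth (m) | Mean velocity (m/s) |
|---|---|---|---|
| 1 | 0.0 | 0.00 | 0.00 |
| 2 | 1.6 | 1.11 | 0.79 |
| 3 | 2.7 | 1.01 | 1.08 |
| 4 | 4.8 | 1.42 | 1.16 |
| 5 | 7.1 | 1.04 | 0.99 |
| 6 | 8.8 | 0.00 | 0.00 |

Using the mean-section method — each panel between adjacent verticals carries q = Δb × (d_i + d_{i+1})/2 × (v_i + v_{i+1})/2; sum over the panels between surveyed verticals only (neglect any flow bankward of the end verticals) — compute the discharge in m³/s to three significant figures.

Panel 1-2: Δb = 1.6 m, d̄ = (0.00+1.11)/2 = 0.555, v̄ = (0.00+0.79)/2 = 0.395 → q = 1.6×0.555×0.395 = 0.3508 m³/s
Panel 2-3: Δb = 1.1 m, d̄ = (1.11+1.01)/2 = 1.06, v̄ = (0.79+1.08)/2 = 0.935 → q = 1.1×1.06×0.935 = 1.090 m³/s
Panel 3-4: Δb = 2.1 m, d̄ = (1.01+1.42)/2 = 1.215, v̄ = (1.08+1.16)/2 = 1.12 → q = 2.1×1.215×1.12 = 2.858 m³/s
Panel 4-5: Δb = 2.3 m, d̄ = (1.42+1.04)/2 = 1.23, v̄ = (1.16+0.99)/2 = 1.075 → q = 2.3×1.23×1.075 = 3.041 m³/s
Panel 5-6: Δb = 1.7 m, d̄ = (1.04+0.00)/2 = 0.52, v̄ = (0.99+0.00)/2 = 0.495 → q = 1.7×0.52×0.495 = 0.4376 m³/s
Q = Σ q = 7.777 m³/s

7.78 m³/s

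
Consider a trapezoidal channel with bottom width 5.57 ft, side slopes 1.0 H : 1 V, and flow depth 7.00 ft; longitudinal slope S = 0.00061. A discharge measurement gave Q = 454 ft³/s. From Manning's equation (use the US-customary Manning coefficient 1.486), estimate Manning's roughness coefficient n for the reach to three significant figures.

0.0163

A = (b + z·y)·y = (5.57 + 1.0×7.00)×7.00 = 87.99 ft²
P = b + 2y√(1+z²) = 5.57 + 2×7.00×√(1+1.0²) = 25.37 ft
R = A/P = 87.99/25.37 = 3.468 ft
n = (1.486/Q)·A·R^(2/3)·S^(1/2) = (1.486/454) × 87.99 × 2.291 × 0.02470 = 0.01630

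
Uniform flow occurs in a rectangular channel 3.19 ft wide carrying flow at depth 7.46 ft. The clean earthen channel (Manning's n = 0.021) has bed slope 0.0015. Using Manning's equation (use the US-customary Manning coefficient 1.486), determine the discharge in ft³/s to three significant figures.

A = b·y = 3.19 × 7.46 = 23.80 ft²
P = b + 2y = 3.19 + 2×7.46 = 18.11 ft
R = A/P = 23.80/18.11 = 1.314 ft
Q = (1.486/n)·A·R^(2/3)·S^(1/2) = (1.486/0.021) × 23.80 × 1.314^(2/3) × 0.0015^(1/2) = 78.24 ft³/s

78.2 ft³/s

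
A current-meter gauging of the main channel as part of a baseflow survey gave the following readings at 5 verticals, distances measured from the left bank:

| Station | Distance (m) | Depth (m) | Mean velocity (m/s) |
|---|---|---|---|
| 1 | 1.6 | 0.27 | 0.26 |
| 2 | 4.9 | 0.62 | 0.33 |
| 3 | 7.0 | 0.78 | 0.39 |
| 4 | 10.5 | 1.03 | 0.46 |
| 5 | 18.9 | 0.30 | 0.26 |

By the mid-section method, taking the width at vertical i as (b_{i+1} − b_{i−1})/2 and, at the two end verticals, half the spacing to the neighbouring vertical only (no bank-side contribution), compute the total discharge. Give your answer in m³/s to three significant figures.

w_1 = (4.9 − 1.6)/2 = 1.65 m; q_1 = 0.26 × 0.27 × 1.65 = 0.1158 m³/s
w_2 = (7.0 − 1.6)/2 = 2.7 m; q_2 = 0.33 × 0.62 × 2.7 = 0.5524 m³/s
w_3 = (10.5 − 4.9)/2 = 2.8 m; q_3 = 0.39 × 0.78 × 2.8 = 0.8518 m³/s
w_4 = (18.9 − 7.0)/2 = 5.95 m; q_4 = 0.46 × 1.03 × 5.95 = 2.819 m³/s
w_5 = (18.9 − 10.5)/2 = 4.2 m; q_5 = 0.26 × 0.30 × 4.2 = 0.3276 m³/s
Q = Σ qᵢ = 4.667 m³/s

4.67 m³/s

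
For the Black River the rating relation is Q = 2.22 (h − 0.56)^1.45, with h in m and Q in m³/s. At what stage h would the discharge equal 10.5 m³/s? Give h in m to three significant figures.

h − h₀ = (Q/C)^(1/b) = (10.5/2.22)^(1/1.45) = 2.920 m
h = 0.56 + 2.920 = 3.480 m

3.48 m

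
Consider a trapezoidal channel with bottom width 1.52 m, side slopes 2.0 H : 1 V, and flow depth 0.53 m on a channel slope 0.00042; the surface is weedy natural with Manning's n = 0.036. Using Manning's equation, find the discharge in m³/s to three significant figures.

A = (b + z·y)·y = (1.52 + 2.0×0.53)×0.53 = 1.367 m²
P = b + 2y√(1+z²) = 1.52 + 2×0.53×√(1+2.0²) = 3.890 m
R = A/P = 1.367/3.890 = 0.3515 m
Q = (1/n)·A·R^(2/3)·S^(1/2) = (1/0.036) × 1.367 × 0.3515^(2/3) × 0.00042^(1/2) = 0.3877 m³/s

0.388 m³/s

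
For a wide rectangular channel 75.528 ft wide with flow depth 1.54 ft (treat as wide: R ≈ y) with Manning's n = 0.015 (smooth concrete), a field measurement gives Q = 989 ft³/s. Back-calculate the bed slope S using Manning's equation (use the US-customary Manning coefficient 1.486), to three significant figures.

A = b·y = 75.528 × 1.54 = 116.3 ft²
Wide channel: R ≈ y = 1.54 ft
S = (Q·n / (1.486·A·R^(2/3)))² = (989×0.015 / (1.486×116.3×1.334))² = 0.004142

0.00414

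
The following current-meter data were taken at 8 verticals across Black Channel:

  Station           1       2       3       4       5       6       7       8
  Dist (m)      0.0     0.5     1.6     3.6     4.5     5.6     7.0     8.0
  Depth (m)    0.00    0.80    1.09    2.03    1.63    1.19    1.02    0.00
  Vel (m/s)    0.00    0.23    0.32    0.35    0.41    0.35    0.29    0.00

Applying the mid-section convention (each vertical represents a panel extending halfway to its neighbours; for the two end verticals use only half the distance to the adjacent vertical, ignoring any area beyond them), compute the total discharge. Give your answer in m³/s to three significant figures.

w_2 = (1.6 − 0.0)/2 = 0.8 m; q_2 = 0.23 × 0.80 × 0.8 = 0.1472 m³/s
w_3 = (3.6 − 0.5)/2 = 1.55 m; q_3 = 0.32 × 1.09 × 1.55 = 0.5406 m³/s
w_4 = (4.5 − 1.6)/2 = 1.45 m; q_4 = 0.35 × 2.03 × 1.45 = 1.030 m³/s
w_5 = (5.6 − 3.6)/2 = 1 m; q_5 = 0.41 × 1.63 × 1 = 0.6683 m³/s
w_6 = (7.0 − 4.5)/2 = 1.25 m; q_6 = 0.35 × 1.19 × 1.25 = 0.5206 m³/s
w_7 = (8.0 − 5.6)/2 = 1.2 m; q_7 = 0.29 × 1.02 × 1.2 = 0.3550 m³/s
Stations 1, 8 contribute zero (depth or velocity is 0).
Q = Σ qᵢ = 3.262 m³/s

3.26 m³/s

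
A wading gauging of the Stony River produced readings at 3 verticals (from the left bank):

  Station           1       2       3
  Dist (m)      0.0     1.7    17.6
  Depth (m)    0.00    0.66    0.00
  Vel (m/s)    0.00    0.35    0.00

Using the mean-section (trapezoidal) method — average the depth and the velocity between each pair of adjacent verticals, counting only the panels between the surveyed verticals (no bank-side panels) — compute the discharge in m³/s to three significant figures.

Panel 1-2: Δb = 1.7 m, d̄ = (0.00+0.66)/2 = 0.33, v̄ = (0.00+0.35)/2 = 0.175 → q = 1.7×0.33×0.175 = 0.09818 m³/s
Panel 2-3: Δb = 15.9 m, d̄ = (0.66+0.00)/2 = 0.33, v̄ = (0.35+0.00)/2 = 0.175 → q = 15.9×0.33×0.175 = 0.9182 m³/s
Q = Σ q = 1.016 m³/s

1.02 m³/s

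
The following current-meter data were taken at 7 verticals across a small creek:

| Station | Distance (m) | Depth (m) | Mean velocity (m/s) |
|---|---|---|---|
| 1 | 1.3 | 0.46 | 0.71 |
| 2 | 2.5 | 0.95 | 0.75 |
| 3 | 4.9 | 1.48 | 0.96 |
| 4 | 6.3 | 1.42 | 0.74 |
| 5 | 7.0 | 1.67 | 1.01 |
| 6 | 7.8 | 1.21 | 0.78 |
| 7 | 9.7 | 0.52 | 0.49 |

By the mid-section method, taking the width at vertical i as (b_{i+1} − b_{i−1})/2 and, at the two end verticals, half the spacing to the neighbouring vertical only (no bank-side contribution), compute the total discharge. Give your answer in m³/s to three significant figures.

8.06 m³/s

w_1 = (2.5 − 1.3)/2 = 0.6 m; q_1 = 0.71 × 0.46 × 0.6 = 0.1960 m³/s
w_2 = (4.9 − 1.3)/2 = 1.8 m; q_2 = 0.75 × 0.95 × 1.8 = 1.283 m³/s
w_3 = (6.3 − 2.5)/2 = 1.9 m; q_3 = 0.96 × 1.48 × 1.9 = 2.700 m³/s
w_4 = (7.0 − 4.9)/2 = 1.05 m; q_4 = 0.74 × 1.42 × 1.05 = 1.103 m³/s
w_5 = (7.8 − 6.3)/2 = 0.75 m; q_5 = 1.01 × 1.67 × 0.75 = 1.265 m³/s
w_6 = (9.7 − 7.0)/2 = 1.35 m; q_6 = 0.78 × 1.21 × 1.35 = 1.274 m³/s
w_7 = (9.7 − 7.8)/2 = 0.95 m; q_7 = 0.49 × 0.52 × 0.95 = 0.2421 m³/s
Q = Σ qᵢ = 8.063 m³/s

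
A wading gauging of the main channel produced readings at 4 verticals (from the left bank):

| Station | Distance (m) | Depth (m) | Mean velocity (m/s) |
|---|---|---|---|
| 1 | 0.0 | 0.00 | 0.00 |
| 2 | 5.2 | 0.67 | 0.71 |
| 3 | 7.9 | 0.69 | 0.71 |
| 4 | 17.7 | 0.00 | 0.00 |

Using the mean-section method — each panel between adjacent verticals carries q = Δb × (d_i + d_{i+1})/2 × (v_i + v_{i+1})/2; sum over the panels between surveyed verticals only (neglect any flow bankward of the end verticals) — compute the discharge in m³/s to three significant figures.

Panel 1-2: Δb = 5.2 m, d̄ = (0.00+0.67)/2 = 0.335, v̄ = (0.00+0.71)/2 = 0.355 → q = 5.2×0.335×0.355 = 0.6184 m³/s
Panel 2-3: Δb = 2.7 m, d̄ = (0.67+0.69)/2 = 0.68, v̄ = (0.71+0.71)/2 = 0.71 → q = 2.7×0.68×0.71 = 1.304 m³/s
Panel 3-4: Δb = 9.8 m, d̄ = (0.69+0.00)/2 = 0.345, v̄ = (0.71+0.00)/2 = 0.355 → q = 9.8×0.345×0.355 = 1.200 m³/s
Q = Σ q = 3.122 m³/s

3.12 m³/s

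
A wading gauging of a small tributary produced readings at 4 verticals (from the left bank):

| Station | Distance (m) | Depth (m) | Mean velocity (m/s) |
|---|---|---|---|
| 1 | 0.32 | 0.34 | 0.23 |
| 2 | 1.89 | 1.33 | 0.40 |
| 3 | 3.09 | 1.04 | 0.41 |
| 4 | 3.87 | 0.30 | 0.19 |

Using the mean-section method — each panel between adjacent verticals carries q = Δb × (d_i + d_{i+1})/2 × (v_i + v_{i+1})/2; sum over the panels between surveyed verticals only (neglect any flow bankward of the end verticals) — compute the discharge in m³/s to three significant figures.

1.15 m³/s

Panel 1-2: Δb = 1.57 m, d̄ = (0.34+1.33)/2 = 0.835, v̄ = (0.23+0.40)/2 = 0.315 → q = 1.57×0.835×0.315 = 0.4129 m³/s
Panel 2-3: Δb = 1.2 m, d̄ = (1.33+1.04)/2 = 1.185, v̄ = (0.40+0.41)/2 = 0.405 → q = 1.2×1.185×0.405 = 0.5759 m³/s
Panel 3-4: Δb = 0.78 m, d̄ = (1.04+0.30)/2 = 0.67, v̄ = (0.41+0.19)/2 = 0.3 → q = 0.78×0.67×0.3 = 0.1568 m³/s
Q = Σ q = 1.146 m³/s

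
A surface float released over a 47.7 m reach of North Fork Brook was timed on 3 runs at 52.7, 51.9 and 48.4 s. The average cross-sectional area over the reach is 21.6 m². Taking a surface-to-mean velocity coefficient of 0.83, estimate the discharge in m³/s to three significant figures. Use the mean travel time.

16.8 m³/s

t̄ = (52.7 + 51.9 + 48.4) / 3 = 51 s
v_surface = L / t̄ = 47.7 / 51 = 0.9353 m/s
v_mean = 0.83 × 0.9353 = 0.7763 m/s
Q = A × v_mean = 21.6 × 0.7763 = 16.77 m³/s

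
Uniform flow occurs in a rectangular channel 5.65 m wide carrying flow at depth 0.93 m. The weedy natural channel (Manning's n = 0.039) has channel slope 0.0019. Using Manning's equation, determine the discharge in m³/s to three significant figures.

4.63 m³/s

A = b·y = 5.65 × 0.93 = 5.255 m²
P = b + 2y = 5.65 + 2×0.93 = 7.510 m
R = A/P = 5.255/7.510 = 0.6997 m
Q = (1/n)·A·R^(2/3)·S^(1/2) = (1/0.039) × 5.255 × 0.6997^(2/3) × 0.0019^(1/2) = 4.628 m³/s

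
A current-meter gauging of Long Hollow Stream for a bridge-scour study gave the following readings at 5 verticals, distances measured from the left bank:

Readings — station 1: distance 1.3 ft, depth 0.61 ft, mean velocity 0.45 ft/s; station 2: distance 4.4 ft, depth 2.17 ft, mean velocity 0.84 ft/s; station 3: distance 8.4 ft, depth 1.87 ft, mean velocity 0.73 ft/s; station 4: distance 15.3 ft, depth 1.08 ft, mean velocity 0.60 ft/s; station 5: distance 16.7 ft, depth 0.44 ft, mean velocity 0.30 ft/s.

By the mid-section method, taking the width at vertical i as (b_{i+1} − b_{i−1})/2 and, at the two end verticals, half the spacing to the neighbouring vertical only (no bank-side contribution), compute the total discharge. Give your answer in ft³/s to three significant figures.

17.1 ft³/s

w_1 = (4.4 − 1.3)/2 = 1.55 ft; q_1 = 0.45 × 0.61 × 1.55 = 0.4255 ft³/s
w_2 = (8.4 − 1.3)/2 = 3.55 ft; q_2 = 0.84 × 2.17 × 3.55 = 6.471 ft³/s
w_3 = (15.3 − 4.4)/2 = 5.45 ft; q_3 = 0.73 × 1.87 × 5.45 = 7.440 ft³/s
w_4 = (16.7 − 8.4)/2 = 4.15 ft; q_4 = 0.60 × 1.08 × 4.15 = 2.689 ft³/s
w_5 = (16.7 − 15.3)/2 = 0.7 ft; q_5 = 0.30 × 0.44 × 0.7 = 0.09240 ft³/s
Q = Σ qᵢ = 17.12 ft³/s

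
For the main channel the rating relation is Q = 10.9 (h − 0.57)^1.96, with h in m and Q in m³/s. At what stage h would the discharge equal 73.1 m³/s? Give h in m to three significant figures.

3.21 m

h − h₀ = (Q/C)^(1/b) = (73.1/10.9)^(1/1.96) = 2.640 m
h = 0.57 + 2.640 = 3.210 m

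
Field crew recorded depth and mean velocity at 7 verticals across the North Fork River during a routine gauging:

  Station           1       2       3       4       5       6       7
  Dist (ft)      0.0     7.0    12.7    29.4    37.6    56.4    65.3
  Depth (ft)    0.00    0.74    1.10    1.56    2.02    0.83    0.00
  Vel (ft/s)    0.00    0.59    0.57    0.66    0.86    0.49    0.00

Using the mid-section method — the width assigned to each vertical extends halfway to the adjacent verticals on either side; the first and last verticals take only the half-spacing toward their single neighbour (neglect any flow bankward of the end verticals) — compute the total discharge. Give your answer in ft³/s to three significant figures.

w_2 = (12.7 − 0.0)/2 = 6.35 ft; q_2 = 0.59 × 0.74 × 6.35 = 2.772 ft³/s
w_3 = (29.4 − 7.0)/2 = 11.2 ft; q_3 = 0.57 × 1.10 × 11.2 = 7.022 ft³/s
w_4 = (37.6 − 12.7)/2 = 12.45 ft; q_4 = 0.66 × 1.56 × 12.45 = 12.82 ft³/s
w_5 = (56.4 − 29.4)/2 = 13.5 ft; q_5 = 0.86 × 2.02 × 13.5 = 23.45 ft³/s
w_6 = (65.3 − 37.6)/2 = 13.85 ft; q_6 = 0.49 × 0.83 × 13.85 = 5.633 ft³/s
Stations 1, 7 contribute zero (depth or velocity is 0).
Q = Σ qᵢ = 51.70 ft³/s

51.7 ft³/s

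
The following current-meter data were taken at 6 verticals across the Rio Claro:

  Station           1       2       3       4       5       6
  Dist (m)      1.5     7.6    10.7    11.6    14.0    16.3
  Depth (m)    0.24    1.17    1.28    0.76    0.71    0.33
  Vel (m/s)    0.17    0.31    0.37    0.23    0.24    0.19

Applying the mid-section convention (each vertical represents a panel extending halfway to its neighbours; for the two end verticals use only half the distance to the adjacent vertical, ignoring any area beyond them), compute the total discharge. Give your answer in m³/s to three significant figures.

3.50 m³/s

w_1 = (7.6 − 1.5)/2 = 3.05 m; q_1 = 0.17 × 0.24 × 3.05 = 0.1244 m³/s
w_2 = (10.7 − 1.5)/2 = 4.6 m; q_2 = 0.31 × 1.17 × 4.6 = 1.668 m³/s
w_3 = (11.6 − 7.6)/2 = 2 m; q_3 = 0.37 × 1.28 × 2 = 0.9472 m³/s
w_4 = (14.0 − 10.7)/2 = 1.65 m; q_4 = 0.23 × 0.76 × 1.65 = 0.2884 m³/s
w_5 = (16.3 − 11.6)/2 = 2.35 m; q_5 = 0.24 × 0.71 × 2.35 = 0.4004 m³/s
w_6 = (16.3 − 14.0)/2 = 1.15 m; q_6 = 0.19 × 0.33 × 1.15 = 0.07211 m³/s
Q = Σ qᵢ = 3.501 m³/s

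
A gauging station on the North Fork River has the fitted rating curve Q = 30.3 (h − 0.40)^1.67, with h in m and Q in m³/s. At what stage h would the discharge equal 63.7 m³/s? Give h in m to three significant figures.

h − h₀ = (Q/C)^(1/b) = (63.7/30.3)^(1/1.67) = 1.560 m
h = 0.40 + 1.560 = 1.960 m

1.96 m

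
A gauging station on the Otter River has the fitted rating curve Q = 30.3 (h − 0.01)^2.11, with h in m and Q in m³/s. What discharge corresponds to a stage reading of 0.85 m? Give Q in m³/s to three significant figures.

Q = 30.3 × (0.85 − 0.01)^2.11 = 30.3 × 0.84^2.11 = 20.97 m³/s

21.0 m³/s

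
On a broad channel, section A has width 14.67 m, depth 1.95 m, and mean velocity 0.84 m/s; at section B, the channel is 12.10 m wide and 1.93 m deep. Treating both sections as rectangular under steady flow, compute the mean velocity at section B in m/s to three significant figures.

Q = A₁V₁ = (14.67×1.95) × 0.84 = 24.03 m³/s
A₂ = 12.10 × 1.93 = 23.35 m²
V₂ = Q/A₂ = 24.03/23.35 = 1.029 m/s

1.03 m/s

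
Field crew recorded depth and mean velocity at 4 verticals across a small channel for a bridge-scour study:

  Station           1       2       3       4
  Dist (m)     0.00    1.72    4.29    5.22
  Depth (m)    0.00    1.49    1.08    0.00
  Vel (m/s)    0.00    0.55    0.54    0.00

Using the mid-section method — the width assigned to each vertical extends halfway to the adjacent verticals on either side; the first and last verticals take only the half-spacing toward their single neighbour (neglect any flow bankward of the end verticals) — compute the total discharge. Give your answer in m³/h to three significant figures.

w_2 = (4.29 − 0.00)/2 = 2.145 m; q_2 = 0.55 × 1.49 × 2.145 = 1.758 m³/s
w_3 = (5.22 − 1.72)/2 = 1.75 m; q_3 = 0.54 × 1.08 × 1.75 = 1.021 m³/s
Stations 1, 4 contribute zero (depth or velocity is 0).
Q = Σ qᵢ = 2.778 m³/s
= 2.778 × 3600 = 10000 m³/h

10000 m³/h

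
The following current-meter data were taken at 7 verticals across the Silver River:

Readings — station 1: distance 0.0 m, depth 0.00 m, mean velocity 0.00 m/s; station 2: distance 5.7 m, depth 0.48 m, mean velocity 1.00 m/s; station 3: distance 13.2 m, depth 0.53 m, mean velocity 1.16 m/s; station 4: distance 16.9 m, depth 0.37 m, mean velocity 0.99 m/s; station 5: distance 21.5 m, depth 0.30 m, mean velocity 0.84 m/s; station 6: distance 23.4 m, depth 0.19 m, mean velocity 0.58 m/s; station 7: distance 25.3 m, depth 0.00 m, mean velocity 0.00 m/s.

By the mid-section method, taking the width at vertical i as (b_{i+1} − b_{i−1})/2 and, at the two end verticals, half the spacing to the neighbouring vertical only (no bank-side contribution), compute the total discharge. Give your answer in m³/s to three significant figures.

w_2 = (13.2 − 0.0)/2 = 6.6 m; q_2 = 1.00 × 0.48 × 6.6 = 3.168 m³/s
w_3 = (16.9 − 5.7)/2 = 5.6 m; q_3 = 1.16 × 0.53 × 5.6 = 3.443 m³/s
w_4 = (21.5 − 13.2)/2 = 4.15 m; q_4 = 0.99 × 0.37 × 4.15 = 1.520 m³/s
w_5 = (23.4 − 16.9)/2 = 3.25 m; q_5 = 0.84 × 0.30 × 3.25 = 0.8190 m³/s
w_6 = (25.3 − 21.5)/2 = 1.9 m; q_6 = 0.58 × 0.19 × 1.9 = 0.2094 m³/s
Stations 1, 7 contribute zero (depth or velocity is 0).
Q = Σ qᵢ = 9.159 m³/s

9.16 m³/s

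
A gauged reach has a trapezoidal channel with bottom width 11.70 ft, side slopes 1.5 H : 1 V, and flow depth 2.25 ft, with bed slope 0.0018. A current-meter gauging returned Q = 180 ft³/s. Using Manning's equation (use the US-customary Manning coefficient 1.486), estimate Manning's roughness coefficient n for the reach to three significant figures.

A = (b + z·y)·y = (11.70 + 1.5×2.25)×2.25 = 33.92 ft²
P = b + 2y√(1+z²) = 11.70 + 2×2.25×√(1+1.5²) = 19.81 ft
R = A/P = 33.92/19.81 = 1.712 ft
n = (1.486/Q)·A·R^(2/3)·S^(1/2) = (1.486/180) × 33.92 × 1.431 × 0.04243 = 0.01700

0.0170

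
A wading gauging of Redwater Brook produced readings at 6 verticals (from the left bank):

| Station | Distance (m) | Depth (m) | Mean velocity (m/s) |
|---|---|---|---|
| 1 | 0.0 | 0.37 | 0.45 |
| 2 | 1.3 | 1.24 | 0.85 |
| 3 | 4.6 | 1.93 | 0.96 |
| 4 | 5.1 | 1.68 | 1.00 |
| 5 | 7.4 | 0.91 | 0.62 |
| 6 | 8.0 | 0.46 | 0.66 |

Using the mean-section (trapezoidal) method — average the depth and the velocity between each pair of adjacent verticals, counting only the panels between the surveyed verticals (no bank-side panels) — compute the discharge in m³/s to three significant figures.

Panel 1-2: Δb = 1.3 m, d̄ = (0.37+1.24)/2 = 0.805, v̄ = (0.45+0.85)/2 = 0.65 → q = 1.3×0.805×0.65 = 0.6802 m³/s
Panel 2-3: Δb = 3.3 m, d̄ = (1.24+1.93)/2 = 1.585, v̄ = (0.85+0.96)/2 = 0.905 → q = 3.3×1.585×0.905 = 4.734 m³/s
Panel 3-4: Δb = 0.5 m, d̄ = (1.93+1.68)/2 = 1.805, v̄ = (0.96+1.00)/2 = 0.98 → q = 0.5×1.805×0.98 = 0.8845 m³/s
Panel 4-5: Δb = 2.3 m, d̄ = (1.68+0.91)/2 = 1.295, v̄ = (1.00+0.62)/2 = 0.81 → q = 2.3×1.295×0.81 = 2.413 m³/s
Panel 5-6: Δb = 0.6 m, d̄ = (0.91+0.46)/2 = 0.685, v̄ = (0.62+0.66)/2 = 0.64 → q = 0.6×0.685×0.64 = 0.2630 m³/s
Q = Σ q = 8.974 m³/s

8.97 m³/s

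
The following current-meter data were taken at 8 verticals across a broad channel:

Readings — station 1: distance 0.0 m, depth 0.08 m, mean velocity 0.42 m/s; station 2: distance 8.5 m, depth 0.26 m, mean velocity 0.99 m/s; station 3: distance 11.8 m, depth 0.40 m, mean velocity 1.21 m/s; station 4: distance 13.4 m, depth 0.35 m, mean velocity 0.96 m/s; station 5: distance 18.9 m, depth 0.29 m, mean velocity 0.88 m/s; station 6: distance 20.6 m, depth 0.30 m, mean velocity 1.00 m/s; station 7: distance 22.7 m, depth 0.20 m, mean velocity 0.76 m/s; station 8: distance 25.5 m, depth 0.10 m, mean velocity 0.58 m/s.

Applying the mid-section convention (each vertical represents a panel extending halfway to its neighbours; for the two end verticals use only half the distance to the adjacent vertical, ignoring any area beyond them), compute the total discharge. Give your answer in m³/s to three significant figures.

5.98 m³/s

w_1 = (8.5 − 0.0)/2 = 4.25 m; q_1 = 0.42 × 0.08 × 4.25 = 0.1428 m³/s
w_2 = (11.8 − 0.0)/2 = 5.9 m; q_2 = 0.99 × 0.26 × 5.9 = 1.519 m³/s
w_3 = (13.4 − 8.5)/2 = 2.45 m; q_3 = 1.21 × 0.40 × 2.45 = 1.186 m³/s
w_4 = (18.9 − 11.8)/2 = 3.55 m; q_4 = 0.96 × 0.35 × 3.55 = 1.193 m³/s
w_5 = (20.6 − 13.4)/2 = 3.6 m; q_5 = 0.88 × 0.29 × 3.6 = 0.9187 m³/s
w_6 = (22.7 − 18.9)/2 = 1.9 m; q_6 = 1.00 × 0.30 × 1.9 = 0.5700 m³/s
w_7 = (25.5 − 20.6)/2 = 2.45 m; q_7 = 0.76 × 0.20 × 2.45 = 0.3724 m³/s
w_8 = (25.5 − 22.7)/2 = 1.4 m; q_8 = 0.58 × 0.10 × 1.4 = 0.08120 m³/s
Q = Σ qᵢ = 5.982 m³/s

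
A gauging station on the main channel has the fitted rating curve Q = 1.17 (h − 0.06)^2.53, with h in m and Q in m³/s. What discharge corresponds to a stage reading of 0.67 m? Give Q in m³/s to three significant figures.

Q = 1.17 × (0.67 − 0.06)^2.53 = 1.17 × 0.61^2.53 = 0.3350 m³/s

0.335 m³/s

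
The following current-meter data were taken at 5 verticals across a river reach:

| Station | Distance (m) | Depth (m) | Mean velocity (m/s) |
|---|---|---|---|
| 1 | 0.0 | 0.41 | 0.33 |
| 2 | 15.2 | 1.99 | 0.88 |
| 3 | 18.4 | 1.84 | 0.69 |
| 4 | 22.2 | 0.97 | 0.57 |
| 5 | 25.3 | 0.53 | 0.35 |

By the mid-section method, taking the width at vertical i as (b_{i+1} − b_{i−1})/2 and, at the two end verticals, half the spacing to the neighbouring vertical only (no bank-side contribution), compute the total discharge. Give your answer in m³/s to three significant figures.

23.8 m³/s

w_1 = (15.2 − 0.0)/2 = 7.6 m; q_1 = 0.33 × 0.41 × 7.6 = 1.028 m³/s
w_2 = (18.4 − 0.0)/2 = 9.2 m; q_2 = 0.88 × 1.99 × 9.2 = 16.11 m³/s
w_3 = (22.2 − 15.2)/2 = 3.5 m; q_3 = 0.69 × 1.84 × 3.5 = 4.444 m³/s
w_4 = (25.3 − 18.4)/2 = 3.45 m; q_4 = 0.57 × 0.97 × 3.45 = 1.908 m³/s
w_5 = (25.3 − 22.2)/2 = 1.55 m; q_5 = 0.35 × 0.53 × 1.55 = 0.2875 m³/s
Q = Σ qᵢ = 23.78 m³/s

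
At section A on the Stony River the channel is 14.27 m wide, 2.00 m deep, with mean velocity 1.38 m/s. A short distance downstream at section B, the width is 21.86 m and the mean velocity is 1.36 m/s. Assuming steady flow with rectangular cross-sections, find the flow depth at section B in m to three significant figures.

1.32 m

Q = A₁V₁ = (14.27×2.00) × 1.38 = 39.39 m³/s
d₂ = Q/(b₂ V₂) = 39.39/(21.86×1.36) = 1.325 m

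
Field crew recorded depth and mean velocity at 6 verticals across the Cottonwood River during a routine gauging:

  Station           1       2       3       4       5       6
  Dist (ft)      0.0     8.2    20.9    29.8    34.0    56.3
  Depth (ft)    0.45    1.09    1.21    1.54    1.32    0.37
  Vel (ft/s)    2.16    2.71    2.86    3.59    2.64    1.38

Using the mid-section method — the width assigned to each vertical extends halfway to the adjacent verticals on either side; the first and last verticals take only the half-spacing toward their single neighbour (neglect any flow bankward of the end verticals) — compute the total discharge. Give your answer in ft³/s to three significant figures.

w_1 = (8.2 − 0.0)/2 = 4.1 ft; q_1 = 2.16 × 0.45 × 4.1 = 3.985 ft³/s
w_2 = (20.9 − 0.0)/2 = 10.45 ft; q_2 = 2.71 × 1.09 × 10.45 = 30.87 ft³/s
w_3 = (29.8 − 8.2)/2 = 10.8 ft; q_3 = 2.86 × 1.21 × 10.8 = 37.37 ft³/s
w_4 = (34.0 − 20.9)/2 = 6.55 ft; q_4 = 3.59 × 1.54 × 6.55 = 36.21 ft³/s
w_5 = (56.3 − 29.8)/2 = 13.25 ft; q_5 = 2.64 × 1.32 × 13.25 = 46.17 ft³/s
w_6 = (56.3 − 34.0)/2 = 11.15 ft; q_6 = 1.38 × 0.37 × 11.15 = 5.693 ft³/s
Q = Σ qᵢ = 160.3 ft³/s

160 ft³/s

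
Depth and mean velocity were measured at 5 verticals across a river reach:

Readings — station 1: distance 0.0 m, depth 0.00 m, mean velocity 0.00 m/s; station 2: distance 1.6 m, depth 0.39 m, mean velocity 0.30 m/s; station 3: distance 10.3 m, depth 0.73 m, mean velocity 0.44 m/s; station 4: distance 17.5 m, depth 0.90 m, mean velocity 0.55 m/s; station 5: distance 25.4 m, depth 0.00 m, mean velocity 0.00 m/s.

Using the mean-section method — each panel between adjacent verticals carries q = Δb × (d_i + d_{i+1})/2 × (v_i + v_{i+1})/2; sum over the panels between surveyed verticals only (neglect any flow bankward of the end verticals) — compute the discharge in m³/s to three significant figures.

5.73 m³/s

Panel 1-2: Δb = 1.6 m, d̄ = (0.00+0.39)/2 = 0.195, v̄ = (0.00+0.30)/2 = 0.15 → q = 1.6×0.195×0.15 = 0.04680 m³/s
Panel 2-3: Δb = 8.7 m, d̄ = (0.39+0.73)/2 = 0.56, v̄ = (0.30+0.44)/2 = 0.37 → q = 8.7×0.56×0.37 = 1.803 m³/s
Panel 3-4: Δb = 7.2 m, d̄ = (0.73+0.90)/2 = 0.815, v̄ = (0.44+0.55)/2 = 0.495 → q = 7.2×0.815×0.495 = 2.905 m³/s
Panel 4-5: Δb = 7.9 m, d̄ = (0.90+0.00)/2 = 0.45, v̄ = (0.55+0.00)/2 = 0.275 → q = 7.9×0.45×0.275 = 0.9776 m³/s
Q = Σ q = 5.732 m³/s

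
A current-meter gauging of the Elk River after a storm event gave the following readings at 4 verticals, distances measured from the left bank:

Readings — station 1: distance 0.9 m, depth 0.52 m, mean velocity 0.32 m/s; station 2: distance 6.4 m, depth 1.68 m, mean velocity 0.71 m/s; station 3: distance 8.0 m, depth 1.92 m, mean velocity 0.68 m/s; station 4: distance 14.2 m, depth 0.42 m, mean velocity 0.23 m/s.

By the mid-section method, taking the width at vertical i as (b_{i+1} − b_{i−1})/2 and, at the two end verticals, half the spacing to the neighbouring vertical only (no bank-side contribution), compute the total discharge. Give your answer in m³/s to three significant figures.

w_1 = (6.4 − 0.9)/2 = 2.75 m; q_1 = 0.32 × 0.52 × 2.75 = 0.4576 m³/s
w_2 = (8.0 − 0.9)/2 = 3.55 m; q_2 = 0.71 × 1.68 × 3.55 = 4.234 m³/s
w_3 = (14.2 − 6.4)/2 = 3.9 m; q_3 = 0.68 × 1.92 × 3.9 = 5.092 m³/s
w_4 = (14.2 − 8.0)/2 = 3.1 m; q_4 = 0.23 × 0.42 × 3.1 = 0.2995 m³/s
Q = Σ qᵢ = 10.08 m³/s

10.1 m³/s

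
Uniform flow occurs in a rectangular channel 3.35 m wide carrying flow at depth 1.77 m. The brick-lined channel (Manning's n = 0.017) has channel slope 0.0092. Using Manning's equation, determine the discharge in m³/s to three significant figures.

A = b·y = 3.35 × 1.77 = 5.930 m²
P = b + 2y = 3.35 + 2×1.77 = 6.890 m
R = A/P = 5.930/6.890 = 0.8606 m
Q = (1/n)·A·R^(2/3)·S^(1/2) = (1/0.017) × 5.930 × 0.8606^(2/3) × 0.0092^(1/2) = 30.27 m³/s

30.3 m³/s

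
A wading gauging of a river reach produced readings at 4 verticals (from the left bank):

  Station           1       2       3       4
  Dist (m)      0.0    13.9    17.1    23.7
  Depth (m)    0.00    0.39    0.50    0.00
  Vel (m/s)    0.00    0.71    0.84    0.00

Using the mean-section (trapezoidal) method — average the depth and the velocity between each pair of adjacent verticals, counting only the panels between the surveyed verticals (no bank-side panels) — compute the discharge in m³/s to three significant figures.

2.76 m³/s

Panel 1-2: Δb = 13.9 m, d̄ = (0.00+0.39)/2 = 0.195, v̄ = (0.00+0.71)/2 = 0.355 → q = 13.9×0.195×0.355 = 0.9622 m³/s
Panel 2-3: Δb = 3.2 m, d̄ = (0.39+0.50)/2 = 0.445, v̄ = (0.71+0.84)/2 = 0.775 → q = 3.2×0.445×0.775 = 1.104 m³/s
Panel 3-4: Δb = 6.6 m, d̄ = (0.50+0.00)/2 = 0.25, v̄ = (0.84+0.00)/2 = 0.42 → q = 6.6×0.25×0.42 = 0.6930 m³/s
Q = Σ q = 2.759 m³/s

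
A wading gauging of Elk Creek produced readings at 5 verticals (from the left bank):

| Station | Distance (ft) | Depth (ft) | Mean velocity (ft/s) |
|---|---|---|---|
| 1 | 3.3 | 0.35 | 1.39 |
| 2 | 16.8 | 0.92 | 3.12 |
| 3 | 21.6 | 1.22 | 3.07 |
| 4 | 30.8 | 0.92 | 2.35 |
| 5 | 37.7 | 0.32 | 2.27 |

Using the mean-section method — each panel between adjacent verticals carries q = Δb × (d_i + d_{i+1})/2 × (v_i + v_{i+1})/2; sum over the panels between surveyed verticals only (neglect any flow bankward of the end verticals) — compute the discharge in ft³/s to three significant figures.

71.8 ft³/s

Panel 1-2: Δb = 13.5 ft, d̄ = (0.35+0.92)/2 = 0.635, v̄ = (1.39+3.12)/2 = 2.255 → q = 13.5×0.635×2.255 = 19.33 ft³/s
Panel 2-3: Δb = 4.8 ft, d̄ = (0.92+1.22)/2 = 1.07, v̄ = (3.12+3.07)/2 = 3.095 → q = 4.8×1.07×3.095 = 15.90 ft³/s
Panel 3-4: Δb = 9.2 ft, d̄ = (1.22+0.92)/2 = 1.07, v̄ = (3.07+2.35)/2 = 2.71 → q = 9.2×1.07×2.71 = 26.68 ft³/s
Panel 4-5: Δb = 6.9 ft, d̄ = (0.92+0.32)/2 = 0.62, v̄ = (2.35+2.27)/2 = 2.31 → q = 6.9×0.62×2.31 = 9.882 ft³/s
Q = Σ q = 71.79 ft³/s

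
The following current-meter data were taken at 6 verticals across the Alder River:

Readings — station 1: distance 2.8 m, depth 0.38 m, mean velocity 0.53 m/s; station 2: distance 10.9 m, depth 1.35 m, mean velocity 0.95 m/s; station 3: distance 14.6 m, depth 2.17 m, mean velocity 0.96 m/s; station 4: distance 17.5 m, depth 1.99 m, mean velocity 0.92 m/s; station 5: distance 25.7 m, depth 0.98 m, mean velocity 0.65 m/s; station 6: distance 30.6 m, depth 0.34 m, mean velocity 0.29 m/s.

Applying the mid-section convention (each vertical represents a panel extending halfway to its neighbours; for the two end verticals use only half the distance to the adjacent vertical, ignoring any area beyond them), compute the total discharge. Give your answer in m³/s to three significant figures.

29.8 m³/s

w_1 = (10.9 − 2.8)/2 = 4.05 m; q_1 = 0.53 × 0.38 × 4.05 = 0.8157 m³/s
w_2 = (14.6 − 2.8)/2 = 5.9 m; q_2 = 0.95 × 1.35 × 5.9 = 7.567 m³/s
w_3 = (17.5 − 10.9)/2 = 3.3 m; q_3 = 0.96 × 2.17 × 3.3 = 6.875 m³/s
w_4 = (25.7 − 14.6)/2 = 5.55 m; q_4 = 0.92 × 1.99 × 5.55 = 10.16 m³/s
w_5 = (30.6 − 17.5)/2 = 6.55 m; q_5 = 0.65 × 0.98 × 6.55 = 4.172 m³/s
w_6 = (30.6 − 25.7)/2 = 2.45 m; q_6 = 0.29 × 0.34 × 2.45 = 0.2416 m³/s
Q = Σ qᵢ = 29.83 m³/s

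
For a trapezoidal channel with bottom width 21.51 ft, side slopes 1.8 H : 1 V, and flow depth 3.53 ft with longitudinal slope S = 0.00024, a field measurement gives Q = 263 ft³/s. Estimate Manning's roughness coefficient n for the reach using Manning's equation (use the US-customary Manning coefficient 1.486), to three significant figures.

0.0168

A = (b + z·y)·y = (21.51 + 1.8×3.53)×3.53 = 98.36 ft²
P = b + 2y√(1+z²) = 21.51 + 2×3.53×√(1+1.8²) = 36.05 ft
R = A/P = 98.36/36.05 = 2.729 ft
n = (1.486/Q)·A·R^(2/3)·S^(1/2) = (1.486/263) × 98.36 × 1.953 × 0.01549 = 0.01681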